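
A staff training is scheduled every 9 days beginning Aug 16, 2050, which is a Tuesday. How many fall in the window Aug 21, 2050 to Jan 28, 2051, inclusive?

18

Occurrences land 9·i days after Aug 16, 2050 for i = 0, 1, 2, …
Aug 21, 2050 is 5 days after the start; 5 ÷ 9 = 0 remainder 5; since the remainder is 5, round up to i = 1. First occurrence in the window: #2 on Aug 25, 2050 (1×9 = 9 days in).
Jan 28, 2051 is 165 days after the start; 165 ÷ 9 = 18 remainder 3. Last occurrence in the window: #19 on Jan 25, 2051.
Occurrences #2 through #19: 18 in total.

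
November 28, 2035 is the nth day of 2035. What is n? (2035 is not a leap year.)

Days in months before November: 31 + 28 + 31 + 30 + 31 + 30 + 31 + 31 + 30 + 31 = 304.
Plus 28 days into November → day 332.

332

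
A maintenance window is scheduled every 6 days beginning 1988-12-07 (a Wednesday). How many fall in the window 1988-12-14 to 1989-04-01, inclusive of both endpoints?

18

Occurrences land 6·i days after 1988-12-07 for i = 0, 1, 2, …
1988-12-14 is 7 days after the start; 7 ÷ 6 = 1 remainder 1; since the remainder is 1, round up to i = 2. First occurrence in the window: #3 on 1988-12-19 (2×6 = 12 days in).
1989-04-01 is 115 days after the start; 115 ÷ 6 = 19 remainder 1. Last occurrence in the window: #20 on 1989-03-31.
Occurrences #3 through #20: 18 in total.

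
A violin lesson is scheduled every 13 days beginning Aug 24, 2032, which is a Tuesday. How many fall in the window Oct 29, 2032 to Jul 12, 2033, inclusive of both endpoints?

Occurrences land 13·i days after Aug 24, 2032 for i = 0, 1, 2, …
Oct 29, 2032 is 66 days after the start; 66 ÷ 13 = 5 remainder 1; since the remainder is 1, round up to i = 6. First occurrence in the window: #7 on Nov 10, 2032 (6×13 = 78 days in).
Jul 12, 2033 is 322 days after the start; 322 ÷ 13 = 24 remainder 10. Last occurrence in the window: #25 on Jul 2, 2033.
Occurrences #7 through #25: 19 in total.

19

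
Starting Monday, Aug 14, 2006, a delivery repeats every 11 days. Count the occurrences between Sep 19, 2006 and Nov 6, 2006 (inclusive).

Occurrences land 11·i days after Aug 14, 2006 for i = 0, 1, 2, …
Sep 19, 2006 is 36 days after the start; 36 ÷ 11 = 3 remainder 3; since the remainder is 3, round up to i = 4. First occurrence in the window: #5 on Sep 27, 2006 (4×11 = 44 days in).
Nov 6, 2006 is 84 days after the start; 84 ÷ 11 = 7 remainder 7. Last occurrence in the window: #8 on Oct 30, 2006.
Occurrences #5 through #8: 4 in total.

4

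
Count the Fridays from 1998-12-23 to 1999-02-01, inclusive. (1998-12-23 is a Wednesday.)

6

1998-12-23 is a Wednesday; the first Friday on or after it is 1998-12-25 (2 days later).
From 1998-12-25 to 1999-02-01: 6 + 31 + 1 = 38 days (rest of December, January, February).
38 ÷ 7 = 5 full weeks with remainder 3, so 5 more Fridays after the first → 6.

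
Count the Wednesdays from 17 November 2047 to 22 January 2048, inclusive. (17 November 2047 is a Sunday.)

17 November 2047 is a Sunday; the first Wednesday on or after it is 20 November 2047 (3 days later).
From 20 November 2047 to 22 January 2048: 10 + 31 + 22 = 63 days (rest of November, December, January).
63 ÷ 7 = 9 full weeks with remainder 0, so 9 more Wednesdays after the first → 10.

10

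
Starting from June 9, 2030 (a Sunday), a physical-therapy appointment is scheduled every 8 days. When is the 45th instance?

The 45th occurrence is 44 intervals after the first: 44 × 8 = 352 days after June 9, 2030.
June has 30 days — 21 days to the end of June leaves 331.
July has 31 days (300 left).
August has 31 days (269 left).
September has 30 days (239 left).
October has 31 days (208 left).
November has 30 days (178 left).
December has 31 days (147 left).
January has 31 days (116 left).
February has 28 days (88 left).
March has 31 days (57 left).
April has 30 days (27 left).
27 days into May → May 27, 2031.

May 27, 2031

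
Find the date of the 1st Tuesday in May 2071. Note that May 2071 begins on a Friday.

May 2071 begins on a Friday, so the first Tuesday is May 5 (4 days later).

5 May 2071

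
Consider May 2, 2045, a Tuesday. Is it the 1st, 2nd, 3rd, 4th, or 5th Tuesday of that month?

Day 2 falls in week ⌈2/7⌉ of the month.
Days 1–7 hold the 1st Tuesday, 8–14 the 2nd, 15–21 the 3rd, 22–28 the 4th, 29–31 the 5th.
2 is in the range for the 1st.

1st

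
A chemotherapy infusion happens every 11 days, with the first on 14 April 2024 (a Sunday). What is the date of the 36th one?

4 May 2025

The 36th occurrence is 35 intervals after the first: 35 × 11 = 385 days after 14 April 2024.
April has 30 days — 16 days to the end of April leaves 369.
May has 31 days (338 left).
June has 30 days (308 left).
July has 31 days (277 left).
August has 31 days (246 left).
September has 30 days (216 left).
October has 31 days (185 left).
November has 30 days (155 left).
December has 31 days (124 left).
January has 31 days (93 left).
February has 28 days (65 left).
March has 31 days (34 left).
April has 30 days (4 left).
4 days into May → 4 May 2025.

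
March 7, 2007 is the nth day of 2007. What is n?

66

Days in months before March: 31 + 28 = 59.
Plus 7 days into March → day 66.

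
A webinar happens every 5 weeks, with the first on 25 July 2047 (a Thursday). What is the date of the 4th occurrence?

The 4th occurrence is 3 intervals after the first: 3 × 35 = 105 days after 25 July 2047.
July has 31 days — 6 days to the end of July leaves 99.
August has 31 days (68 left).
September has 30 days (38 left).
October has 31 days (7 left).
7 days into November → 7 November 2047.

7 November 2047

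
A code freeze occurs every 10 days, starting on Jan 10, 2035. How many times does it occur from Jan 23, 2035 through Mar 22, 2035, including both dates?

6

Occurrences land 10·i days after Jan 10, 2035 for i = 0, 1, 2, …
Jan 23, 2035 is 13 days after the start; 13 ÷ 10 = 1 remainder 3; since the remainder is 3, round up to i = 2. First occurrence in the window: #3 on Jan 30, 2035 (2×10 = 20 days in).
Mar 22, 2035 is 71 days after the start; 71 ÷ 10 = 7 remainder 1. Last occurrence in the window: #8 on Mar 21, 2035.
Occurrences #3 through #8: 6 in total.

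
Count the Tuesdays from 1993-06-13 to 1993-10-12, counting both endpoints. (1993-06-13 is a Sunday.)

18

1993-06-13 is a Sunday; the first Tuesday on or after it is 1993-06-15 (2 days later).
From 1993-06-15 to 1993-10-12: 15 + 31 + 31 + 30 + 12 = 119 days (rest of June, July, August, September, October).
119 ÷ 7 = 17 full weeks with remainder 0, so 17 more Tuesdays after the first → 18.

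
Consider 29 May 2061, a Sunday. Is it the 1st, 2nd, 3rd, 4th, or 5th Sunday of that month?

5th

Day 29 falls in week ⌈29/7⌉ of the month.
Days 1–7 hold the 1st Sunday, 8–14 the 2nd, 15–21 the 3rd, 22–28 the 4th, 29–31 the 5th.
29 is in the range for the 5th.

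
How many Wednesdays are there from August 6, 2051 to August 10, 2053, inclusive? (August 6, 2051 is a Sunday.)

105

August 6, 2051 is a Sunday; the first Wednesday on or after it is August 9, 2051 (3 days later).
From August 9, 2051 to August 10, 2053: 144 + 366 + 222 = 732 days (rest of 2051, 2052, to August 10, 2053 in 2053).
732 ÷ 7 = 104 full weeks with remainder 4, so 104 more Wednesdays after the first → 105.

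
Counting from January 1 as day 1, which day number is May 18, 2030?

138

Days in months before May: 31 + 28 + 31 + 30 = 120.
Plus 18 days into May → day 138.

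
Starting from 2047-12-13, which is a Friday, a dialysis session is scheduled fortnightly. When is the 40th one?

2049-06-11

The 40th occurrence is 39 intervals after the first: 39 × 14 = 546 days after 2047-12-13.
December has 31 days — 18 days to the end of December leaves 528.
2048 has 366 days (162 left).
January has 31 days (131 left).
February has 28 days (103 left).
March has 31 days (72 left).
April has 30 days (42 left).
May has 31 days (11 left).
11 days into June → 2049-06-11.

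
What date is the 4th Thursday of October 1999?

1999-10-28

The first Thursday of October 1999 is October 7.
The 4th Thursday is 3 weeks later: 7 + 21 = 28.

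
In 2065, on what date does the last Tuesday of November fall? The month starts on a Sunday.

November 24, 2065

November 2065 begins on a Sunday, so the first Tuesday is November 3 (2 days later).
November 2065 has 30 days. Adding weeks: 3, 10, 17, 24 — the last one ≤ 30 is the 24th.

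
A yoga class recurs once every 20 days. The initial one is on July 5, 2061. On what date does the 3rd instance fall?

The 3rd occurrence is 2 intervals after the first: 2 × 20 = 40 days after July 5, 2061.
July has 31 days — 26 days to the end of July leaves 14.
14 days into August → August 14, 2061.

August 14, 2061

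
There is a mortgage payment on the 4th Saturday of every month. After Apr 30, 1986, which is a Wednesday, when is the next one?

May 24, 1986

Apr 1986 starts on a Tuesday; its first Saturday is the 5th, so the 4th Saturday is the 26th — Apr 26, 1986.
That is not after Apr 30, 1986, so look at May 1986.
May 1986 starts on a Thursday; its first Saturday is the 3rd, so the 4th Saturday is the 24th — May 24, 1986.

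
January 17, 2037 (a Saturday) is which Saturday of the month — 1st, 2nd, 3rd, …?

Day 17 falls in week ⌈17/7⌉ of the month.
Days 1–7 hold the 1st Saturday, 8–14 the 2nd, 15–21 the 3rd, 22–28 the 4th, 29–31 the 5th.
17 is in the range for the 3rd.

3rd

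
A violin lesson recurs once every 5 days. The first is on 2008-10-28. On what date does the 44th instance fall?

The 44th occurrence is 43 intervals after the first: 43 × 5 = 215 days after 2008-10-28.
October has 31 days — 3 days to the end of October leaves 212.
November has 30 days (182 left).
December has 31 days (151 left).
January has 31 days (120 left).
February has 28 days (92 left).
March has 31 days (61 left).
April has 30 days (31 left).
31 days into May → 2009-05-31.

2009-05-31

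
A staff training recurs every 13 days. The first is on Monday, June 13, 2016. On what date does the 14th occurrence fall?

The 14th occurrence is 13 intervals after the first: 13 × 13 = 169 days after June 13, 2016.
June has 30 days — 17 days to the end of June leaves 152.
July has 31 days (121 left).
August has 31 days (90 left).
September has 30 days (60 left).
October has 31 days (29 left).
29 days into November → November 29, 2016.

November 29, 2016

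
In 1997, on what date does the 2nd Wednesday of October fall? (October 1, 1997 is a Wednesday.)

October 1997 begins on a Wednesday, so the first Wednesday is October 1.
The 2nd Wednesday is 1 weeks later: 1 + 7 = 8.

1997-10-08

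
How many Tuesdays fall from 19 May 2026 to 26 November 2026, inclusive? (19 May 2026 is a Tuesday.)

19 May 2026 is a Tuesday; the first Tuesday on or after it is 19 May 2026.
From 19 May 2026 to 26 November 2026: 12 + 30 + 31 + 31 + 30 + 31 + 26 = 191 days (rest of May, June, July, August, September, October, November).
191 ÷ 7 = 27 full weeks with remainder 2, so 27 more Tuesdays after the first → 28.

28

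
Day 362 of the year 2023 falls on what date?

Jan has 31 days (362 − 31 = 331 remain).
Feb has 28 days (331 − 28 = 303 remain).
Mar has 31 days (303 − 31 = 272 remain).
Apr has 30 days (272 − 30 = 242 remain).
May has 31 days (242 − 31 = 211 remain).
Jun has 30 days (211 − 30 = 181 remain).
Jul has 31 days (181 − 31 = 150 remain).
Aug has 31 days (150 − 31 = 119 remain).
Sep has 30 days (119 − 30 = 89 remain).
Oct has 31 days (89 − 31 = 58 remain).
Nov has 30 days (58 − 30 = 28 remain).
28 into Dec → Dec 28.

Dec 28, 2023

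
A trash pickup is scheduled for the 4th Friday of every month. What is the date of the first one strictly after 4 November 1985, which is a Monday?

22 November 1985

November 1985 starts on a Friday; its first Friday is the 1st, so the 4th Friday is the 22nd — 22 November 1985.
22 November 1985 is after 4 November 1985, so that is the next one.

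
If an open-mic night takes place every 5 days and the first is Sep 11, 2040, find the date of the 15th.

Nov 20, 2040

The 15th occurrence is 14 intervals after the first: 14 × 5 = 70 days after Sep 11, 2040.
Sep has 30 days — 19 days to the end of Sep leaves 51.
Oct has 31 days (20 left).
20 days into Nov → Nov 20, 2040.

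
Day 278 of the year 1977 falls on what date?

January has 31 days (278 − 31 = 247 remain).
February has 28 days (247 − 28 = 219 remain).
March has 31 days (219 − 31 = 188 remain).
April has 30 days (188 − 30 = 158 remain).
May has 31 days (158 − 31 = 127 remain).
June has 30 days (127 − 30 = 97 remain).
July has 31 days (97 − 31 = 66 remain).
August has 31 days (66 − 31 = 35 remain).
September has 30 days (35 − 30 = 5 remain).
5 into October → October 5.

5 October 1977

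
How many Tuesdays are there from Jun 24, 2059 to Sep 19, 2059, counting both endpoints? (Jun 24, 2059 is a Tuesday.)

Jun 24, 2059 is a Tuesday; the first Tuesday on or after it is Jun 24, 2059.
From Jun 24, 2059 to Sep 19, 2059: 6 + 31 + 31 + 19 = 87 days (rest of Jun, Jul, Aug, Sep).
87 ÷ 7 = 12 full weeks with remainder 3, so 12 more Tuesdays after the first → 13.

13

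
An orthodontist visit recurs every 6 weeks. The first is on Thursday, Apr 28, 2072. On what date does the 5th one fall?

The 5th occurrence is 4 intervals after the first: 4 × 42 = 168 days after Apr 28, 2072.
Apr has 30 days — 2 days to the end of Apr leaves 166.
May has 31 days (135 left).
Jun has 30 days (105 left).
Jul has 31 days (74 left).
Aug has 31 days (43 left).
Sep has 30 days (13 left).
13 days into Oct → Oct 13, 2072.

Oct 13, 2072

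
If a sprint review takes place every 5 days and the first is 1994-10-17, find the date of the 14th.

The 14th occurrence is 13 intervals after the first: 13 × 5 = 65 days after 1994-10-17.
October has 31 days — 14 days to the end of October leaves 51.
November has 30 days (21 left).
21 days into December → 1994-12-21.

1994-12-21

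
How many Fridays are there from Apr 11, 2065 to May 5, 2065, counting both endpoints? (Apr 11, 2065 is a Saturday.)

Apr 11, 2065 is a Saturday; the first Friday on or after it is Apr 17, 2065 (6 days later).
From Apr 17, 2065 to May 5, 2065: 13 + 5 = 18 days (rest of Apr, May).
18 ÷ 7 = 2 full weeks with remainder 4, so 2 more Fridays after the first → 3.

3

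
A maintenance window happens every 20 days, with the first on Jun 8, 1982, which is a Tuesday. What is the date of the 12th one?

Jan 14, 1983

The 12th occurrence is 11 intervals after the first: 11 × 20 = 220 days after Jun 8, 1982.
Jun has 30 days — 22 days to the end of Jun leaves 198.
Jul has 31 days (167 left).
Aug has 31 days (136 left).
Sep has 30 days (106 left).
Oct has 31 days (75 left).
Nov has 30 days (45 left).
Dec has 31 days (14 left).
14 days into Jan → Jan 14, 1983.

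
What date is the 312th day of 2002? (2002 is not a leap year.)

Nov 8, 2002

Jan has 31 days (312 − 31 = 281 remain).
Feb has 28 days (281 − 28 = 253 remain).
Mar has 31 days (253 − 31 = 222 remain).
Apr has 30 days (222 − 30 = 192 remain).
May has 31 days (192 − 31 = 161 remain).
Jun has 30 days (161 − 30 = 131 remain).
Jul has 31 days (131 − 31 = 100 remain).
Aug has 31 days (100 − 31 = 69 remain).
Sep has 30 days (69 − 30 = 39 remain).
Oct has 31 days (39 − 31 = 8 remain).
8 into Nov → Nov 8.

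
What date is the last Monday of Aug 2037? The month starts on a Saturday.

Aug 31, 2037

Aug 2037 begins on a Saturday, so the first Monday is Aug 3 (2 days later).
Aug 2037 has 31 days. Adding weeks: 3, 10, 17, 24, 31 — the last one ≤ 31 is the 31st.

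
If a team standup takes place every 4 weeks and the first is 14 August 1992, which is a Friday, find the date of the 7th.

The 7th occurrence is 6 intervals after the first: 6 × 28 = 168 days after 14 August 1992.
August has 31 days — 17 days to the end of August leaves 151.
September has 30 days (121 left).
October has 31 days (90 left).
November has 30 days (60 left).
December has 31 days (29 left).
29 days into January → 29 January 1993.

29 January 1993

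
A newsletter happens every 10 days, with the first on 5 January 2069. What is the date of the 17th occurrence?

The 17th occurrence is 16 intervals after the first: 16 × 10 = 160 days after 5 January 2069.
January has 31 days — 26 days to the end of January leaves 134.
February has 28 days (106 left).
March has 31 days (75 left).
April has 30 days (45 left).
May has 31 days (14 left).
14 days into June → 14 June 2069.

14 June 2069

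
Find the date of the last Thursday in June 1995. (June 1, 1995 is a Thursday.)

June 29, 1995

June 1995 begins on a Thursday, so the first Thursday is June 1.
June 1995 has 30 days. Adding weeks: 1, 8, 15, 22, 29 — the last one ≤ 30 is the 29th.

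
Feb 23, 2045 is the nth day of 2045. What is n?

54

Days in months before Feb: 31 = 31.
Plus 23 days into Feb → day 54.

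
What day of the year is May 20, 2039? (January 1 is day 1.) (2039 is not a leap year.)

140

Days in months before May: 31 + 28 + 31 + 30 = 120.
Plus 20 days into May → day 140.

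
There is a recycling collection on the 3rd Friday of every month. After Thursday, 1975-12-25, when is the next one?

1976-01-16

December 1975 starts on a Monday; its first Friday is the 5th, so the 3rd Friday is the 19th — 1975-12-19.
That is not after 1975-12-25, so look at January 1976.
January 1976 starts on a Thursday; its first Friday is the 2nd, so the 3rd Friday is the 16th — 1976-01-16.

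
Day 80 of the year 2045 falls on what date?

Jan has 31 days (80 − 31 = 49 remain).
Feb has 28 days (49 − 28 = 21 remain).
21 into Mar → Mar 21.

Mar 21, 2045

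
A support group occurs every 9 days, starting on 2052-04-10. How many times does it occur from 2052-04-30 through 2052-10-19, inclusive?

19

Occurrences land 9·i days after 2052-04-10 for i = 0, 1, 2, …
2052-04-30 is 20 days after the start; 20 ÷ 9 = 2 remainder 2; since the remainder is 2, round up to i = 3. First occurrence in the window: #4 on 2052-05-07 (3×9 = 27 days in).
2052-10-19 is 192 days after the start; 192 ÷ 9 = 21 remainder 3. Last occurrence in the window: #22 on 2052-10-16.
Occurrences #4 through #22: 19 in total.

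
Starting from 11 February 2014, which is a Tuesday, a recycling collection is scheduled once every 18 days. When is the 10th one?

The 10th occurrence is 9 intervals after the first: 9 × 18 = 162 days after 11 February 2014.
February has 28 days — 17 days to the end of February leaves 145.
March has 31 days (114 left).
April has 30 days (84 left).
May has 31 days (53 left).
June has 30 days (23 left).
23 days into July → 23 July 2014.

23 July 2014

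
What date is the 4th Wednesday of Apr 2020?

Apr 22, 2020

The first Wednesday of Apr 2020 is Apr 1.
The 4th Wednesday is 3 weeks later: 1 + 21 = 22.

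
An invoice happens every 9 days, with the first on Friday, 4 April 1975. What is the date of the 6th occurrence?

The 6th occurrence is 5 intervals after the first: 5 × 9 = 45 days after 4 April 1975.
April has 30 days — 26 days to the end of April leaves 19.
19 days into May → 19 May 1975.

19 May 1975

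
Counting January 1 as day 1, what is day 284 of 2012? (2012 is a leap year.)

10 October 2012

January has 31 days (284 − 31 = 253 remain).
February has 29 days (253 − 29 = 224 remain).
March has 31 days (224 − 31 = 193 remain).
April has 30 days (193 − 30 = 163 remain).
May has 31 days (163 − 31 = 132 remain).
June has 30 days (132 − 30 = 102 remain).
July has 31 days (102 − 31 = 71 remain).
August has 31 days (71 − 31 = 40 remain).
September has 30 days (40 − 30 = 10 remain).
10 into October → October 10.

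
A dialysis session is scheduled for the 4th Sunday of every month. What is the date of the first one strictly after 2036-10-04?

2036-10-26

October 2036 starts on a Wednesday; its first Sunday is the 5th, so the 4th Sunday is the 26th — 2036-10-26.
2036-10-26 is after 2036-10-04, so that is the next one.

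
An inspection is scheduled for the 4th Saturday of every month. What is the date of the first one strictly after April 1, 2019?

April 27, 2019

April 2019 starts on a Monday; its first Saturday is the 6th, so the 4th Saturday is the 27th — April 27, 2019.
April 27, 2019 is after April 1, 2019, so that is the next one.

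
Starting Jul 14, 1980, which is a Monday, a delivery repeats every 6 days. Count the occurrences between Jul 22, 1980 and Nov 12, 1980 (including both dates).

Occurrences land 6·i days after Jul 14, 1980 for i = 0, 1, 2, …
Jul 22, 1980 is 8 days after the start; 8 ÷ 6 = 1 remainder 2; since the remainder is 2, round up to i = 2. First occurrence in the window: #3 on Jul 26, 1980 (2×6 = 12 days in).
Nov 12, 1980 is 121 days after the start; 121 ÷ 6 = 20 remainder 1. Last occurrence in the window: #21 on Nov 11, 1980.
Occurrences #3 through #21: 19 in total.

19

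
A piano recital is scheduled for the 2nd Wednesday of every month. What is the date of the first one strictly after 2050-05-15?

2050-06-08

May 2050 starts on a Sunday; its first Wednesday is the 4th, so the 2nd Wednesday is the 11th — 2050-05-11.
That is not after 2050-05-15, so look at June 2050.
June 2050 starts on a Wednesday; its first Wednesday is the 1st, so the 2nd Wednesday is the 8th — 2050-06-08.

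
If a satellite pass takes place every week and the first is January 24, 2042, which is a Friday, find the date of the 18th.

May 23, 2042

The 18th occurrence is 17 intervals after the first: 17 × 7 = 119 days after January 24, 2042.
January has 31 days — 7 days to the end of January leaves 112.
February has 28 days (84 left).
March has 31 days (53 left).
April has 30 days (23 left).
23 days into May → May 23, 2042.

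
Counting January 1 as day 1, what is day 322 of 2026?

November 18, 2026

January has 31 days (322 − 31 = 291 remain).
February has 28 days (291 − 28 = 263 remain).
March has 31 days (263 − 31 = 232 remain).
April has 30 days (232 − 30 = 202 remain).
May has 31 days (202 − 31 = 171 remain).
June has 30 days (171 − 30 = 141 remain).
July has 31 days (141 − 31 = 110 remain).
August has 31 days (110 − 31 = 79 remain).
September has 30 days (79 − 30 = 49 remain).
October has 31 days (49 − 31 = 18 remain).
18 into November → November 18.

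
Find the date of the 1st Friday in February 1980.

February 1, 1980

The first Friday of February 1980 is February 1.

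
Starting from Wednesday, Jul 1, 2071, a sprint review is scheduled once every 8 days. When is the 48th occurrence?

Jul 11, 2072

The 48th occurrence is 47 intervals after the first: 47 × 8 = 376 days after Jul 1, 2071.
Jul has 31 days — 30 days to the end of Jul leaves 346.
Aug has 31 days (315 left).
Sep has 30 days (285 left).
Oct has 31 days (254 left).
Nov has 30 days (224 left).
Dec has 31 days (193 left).
Jan has 31 days (162 left).
Feb has 29 days (133 left).
Mar has 31 days (102 left).
Apr has 30 days (72 left).
May has 31 days (41 left).
Jun has 30 days (11 left).
11 days into Jul → Jul 11, 2072.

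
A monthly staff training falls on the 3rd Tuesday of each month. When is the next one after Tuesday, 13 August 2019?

20 August 2019

August 2019 starts on a Thursday; its first Tuesday is the 6th, so the 3rd Tuesday is the 20th — 20 August 2019.
20 August 2019 is after 13 August 2019, so that is the next one.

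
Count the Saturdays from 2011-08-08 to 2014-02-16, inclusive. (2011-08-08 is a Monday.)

132

2011-08-08 is a Monday; the first Saturday on or after it is 2011-08-13 (5 days later).
From 2011-08-13 to 2014-02-16: 140 + 366 + 365 + 47 = 918 days (rest of 2011, 2012, 2013, to 2014-02-16 in 2014).
918 ÷ 7 = 131 full weeks with remainder 1, so 131 more Saturdays after the first → 132.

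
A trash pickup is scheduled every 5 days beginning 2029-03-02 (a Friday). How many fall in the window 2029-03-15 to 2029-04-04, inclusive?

4

Occurrences land 5·i days after 2029-03-02 for i = 0, 1, 2, …
2029-03-15 is 13 days after the start; 13 ÷ 5 = 2 remainder 3; since the remainder is 3, round up to i = 3. First occurrence in the window: #4 on 2029-03-17 (3×5 = 15 days in).
2029-04-04 is 33 days after the start; 33 ÷ 5 = 6 remainder 3. Last occurrence in the window: #7 on 2029-04-01.
Occurrences #4 through #7: 4 in total.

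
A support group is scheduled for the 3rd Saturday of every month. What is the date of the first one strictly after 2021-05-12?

2021-05-15

May 2021 starts on a Saturday; its first Saturday is the 1st, so the 3rd Saturday is the 15th — 2021-05-15.
2021-05-15 is after 2021-05-12, so that is the next one.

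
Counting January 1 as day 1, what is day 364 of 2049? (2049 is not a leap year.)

January has 31 days (364 − 31 = 333 remain).
February has 28 days (333 − 28 = 305 remain).
March has 31 days (305 − 31 = 274 remain).
April has 30 days (274 − 30 = 244 remain).
May has 31 days (244 − 31 = 213 remain).
June has 30 days (213 − 30 = 183 remain).
July has 31 days (183 − 31 = 152 remain).
August has 31 days (152 − 31 = 121 remain).
September has 30 days (121 − 30 = 91 remain).
October has 31 days (91 − 31 = 60 remain).
November has 30 days (60 − 30 = 30 remain).
30 into December → December 30.

30 December 2049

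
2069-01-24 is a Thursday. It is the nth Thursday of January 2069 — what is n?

4th

Day 24 falls in week ⌈24/7⌉ of the month.
Days 1–7 hold the 1st Thursday, 8–14 the 2nd, 15–21 the 3rd, 22–28 the 4th, 29–31 the 5th.
24 is in the range for the 4th.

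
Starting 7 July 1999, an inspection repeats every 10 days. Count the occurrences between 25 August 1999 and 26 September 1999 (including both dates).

4

Occurrences land 10·i days after 7 July 1999 for i = 0, 1, 2, …
25 August 1999 is 49 days after the start; 49 ÷ 10 = 4 remainder 9; since the remainder is 9, round up to i = 5. First occurrence in the window: #6 on 26 August 1999 (5×10 = 50 days in).
26 September 1999 is 81 days after the start; 81 ÷ 10 = 8 remainder 1. Last occurrence in the window: #9 on 25 September 1999.
Occurrences #6 through #9: 4 in total.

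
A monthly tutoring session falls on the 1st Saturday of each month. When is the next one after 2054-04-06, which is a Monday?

April 2054 starts on a Wednesday, so its 1st Saturday is 2054-04-04 (3 days in).
That is not after 2054-04-06, so look at May 2054.
May 2054 starts on a Friday, so its 1st Saturday is 2054-05-02 (1 day in).

2054-05-02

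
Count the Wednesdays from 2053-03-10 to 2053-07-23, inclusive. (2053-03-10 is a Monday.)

20

2053-03-10 is a Monday; the first Wednesday on or after it is 2053-03-12 (2 days later).
From 2053-03-12 to 2053-07-23: 19 + 30 + 31 + 30 + 23 = 133 days (rest of March, April, May, June, July).
133 ÷ 7 = 19 full weeks with remainder 0, so 19 more Wednesdays after the first → 20.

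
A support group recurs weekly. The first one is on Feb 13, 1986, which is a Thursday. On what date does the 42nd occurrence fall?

Nov 27, 1986

The 42nd occurrence is 41 intervals after the first: 41 × 7 = 287 days after Feb 13, 1986.
Feb has 28 days — 15 days to the end of Feb leaves 272.
Mar has 31 days (241 left).
Apr has 30 days (211 left).
May has 31 days (180 left).
Jun has 30 days (150 left).
Jul has 31 days (119 left).
Aug has 31 days (88 left).
Sep has 30 days (58 left).
Oct has 31 days (27 left).
27 days into Nov → Nov 27, 1986.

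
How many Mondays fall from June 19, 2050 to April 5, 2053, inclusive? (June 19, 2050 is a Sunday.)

June 19, 2050 is a Sunday; the first Monday on or after it is June 20, 2050 (1 day later).
From June 20, 2050 to April 5, 2053: 194 + 365 + 366 + 95 = 1020 days (rest of 2050, 2051, 2052, to April 5, 2053 in 2053).
1020 ÷ 7 = 145 full weeks with remainder 5, so 145 more Mondays after the first → 146.

146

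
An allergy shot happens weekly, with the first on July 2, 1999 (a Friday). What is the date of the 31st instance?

The 31st occurrence is 30 intervals after the first: 30 × 7 = 210 days after July 2, 1999.
July has 31 days — 29 days to the end of July leaves 181.
August has 31 days (150 left).
September has 30 days (120 left).
October has 31 days (89 left).
November has 30 days (59 left).
December has 31 days (28 left).
28 days into January → January 28, 2000.

January 28, 2000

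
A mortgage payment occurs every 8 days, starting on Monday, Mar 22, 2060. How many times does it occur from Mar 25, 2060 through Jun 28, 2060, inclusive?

Occurrences land 8·i days after Mar 22, 2060 for i = 0, 1, 2, …
Mar 25, 2060 is 3 days after the start; 3 ÷ 8 = 0 remainder 3; since the remainder is 3, round up to i = 1. First occurrence in the window: #2 on Mar 30, 2060 (1×8 = 8 days in).
Jun 28, 2060 is 98 days after the start; 98 ÷ 8 = 12 remainder 2. Last occurrence in the window: #13 on Jun 26, 2060.
Occurrences #2 through #13: 12 in total.

12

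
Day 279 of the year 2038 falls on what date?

January has 31 days (279 − 31 = 248 remain).
February has 28 days (248 − 28 = 220 remain).
March has 31 days (220 − 31 = 189 remain).
April has 30 days (189 − 30 = 159 remain).
May has 31 days (159 − 31 = 128 remain).
June has 30 days (128 − 30 = 98 remain).
July has 31 days (98 − 31 = 67 remain).
August has 31 days (67 − 31 = 36 remain).
September has 30 days (36 − 30 = 6 remain).
6 into October → October 6.

October 6, 2038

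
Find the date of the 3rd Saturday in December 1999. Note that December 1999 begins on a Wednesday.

December 18, 1999

December 1999 begins on a Wednesday, so the first Saturday is December 4 (3 days later).
The 3rd Saturday is 2 weeks later: 4 + 14 = 18.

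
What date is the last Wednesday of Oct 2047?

The first Wednesday of Oct 2047 is Oct 2.
Oct 2047 has 31 days. Adding weeks: 2, 9, 16, 23, 30 — the last one ≤ 31 is the 30th.

Oct 30, 2047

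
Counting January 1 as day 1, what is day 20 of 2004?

2004-01-20

20 into January → January 20.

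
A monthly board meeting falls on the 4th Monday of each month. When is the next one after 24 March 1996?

25 March 1996

March 1996 starts on a Friday; its first Monday is the 4th, so the 4th Monday is the 25th — 25 March 1996.
25 March 1996 is after 24 March 1996, so that is the next one.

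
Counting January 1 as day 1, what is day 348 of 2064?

Dec 13, 2064

Jan has 31 days (348 − 31 = 317 remain).
Feb has 29 days (317 − 29 = 288 remain).
Mar has 31 days (288 − 31 = 257 remain).
Apr has 30 days (257 − 30 = 227 remain).
May has 31 days (227 − 31 = 196 remain).
Jun has 30 days (196 − 30 = 166 remain).
Jul has 31 days (166 − 31 = 135 remain).
Aug has 31 days (135 − 31 = 104 remain).
Sep has 30 days (104 − 30 = 74 remain).
Oct has 31 days (74 − 31 = 43 remain).
Nov has 30 days (43 − 30 = 13 remain).
13 into Dec → Dec 13.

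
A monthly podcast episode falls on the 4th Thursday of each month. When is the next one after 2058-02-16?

February 2058 starts on a Friday; its first Thursday is the 7th, so the 4th Thursday is the 28th — 2058-02-28.
2058-02-28 is after 2058-02-16, so that is the next one.

2058-02-28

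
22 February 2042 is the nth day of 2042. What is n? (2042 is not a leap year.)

53

Days in months before February: 31 = 31.
Plus 22 days into February → day 53.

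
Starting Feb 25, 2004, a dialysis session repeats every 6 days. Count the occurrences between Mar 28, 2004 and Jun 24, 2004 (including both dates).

Occurrences land 6·i days after Feb 25, 2004 for i = 0, 1, 2, …
Mar 28, 2004 is 32 days after the start; 32 ÷ 6 = 5 remainder 2; since the remainder is 2, round up to i = 6. First occurrence in the window: #7 on Apr 1, 2004 (6×6 = 36 days in).
Jun 24, 2004 is 120 days after the start; 120 ÷ 6 = 20 remainder 0. Last occurrence in the window: #21 on Jun 24, 2004.
Occurrences #7 through #21: 15 in total.

15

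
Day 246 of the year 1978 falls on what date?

Sep 3, 1978

Jan has 31 days (246 − 31 = 215 remain).
Feb has 28 days (215 − 28 = 187 remain).
Mar has 31 days (187 − 31 = 156 remain).
Apr has 30 days (156 − 30 = 126 remain).
May has 31 days (126 − 31 = 95 remain).
Jun has 30 days (95 − 30 = 65 remain).
Jul has 31 days (65 − 31 = 34 remain).
Aug has 31 days (34 − 31 = 3 remain).
3 into Sep → Sep 3.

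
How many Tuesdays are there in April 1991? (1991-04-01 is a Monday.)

1991-04-01 is a Monday; the first Tuesday on or after it is 1991-04-02 (1 day later).
From 1991-04-02 to 1991-04-30 is 30 − 2 = 28 days.
28 ÷ 7 = 4 full weeks with remainder 0, so 4 more Tuesdays after the first → 5.

5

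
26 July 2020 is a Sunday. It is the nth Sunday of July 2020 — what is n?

Day 26 falls in week ⌈26/7⌉ of the month.
Days 1–7 hold the 1st Sunday, 8–14 the 2nd, 15–21 the 3rd, 22–28 the 4th, 29–31 the 5th.
26 is in the range for the 4th.

4th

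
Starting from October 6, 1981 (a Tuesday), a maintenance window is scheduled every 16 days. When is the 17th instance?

June 19, 1982

The 17th occurrence is 16 intervals after the first: 16 × 16 = 256 days after October 6, 1981.
October has 31 days — 25 days to the end of October leaves 231.
November has 30 days (201 left).
December has 31 days (170 left).
January has 31 days (139 left).
February has 28 days (111 left).
March has 31 days (80 left).
April has 30 days (50 left).
May has 31 days (19 left).
19 days into June → June 19, 1982.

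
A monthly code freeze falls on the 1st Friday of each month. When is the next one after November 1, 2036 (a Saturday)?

November 2036 starts on a Saturday, so its 1st Friday is November 7, 2036 (6 days in).
November 7, 2036 is after November 1, 2036, so that is the next one.

November 7, 2036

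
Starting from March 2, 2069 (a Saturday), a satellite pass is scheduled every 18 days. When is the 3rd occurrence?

April 7, 2069

The 3rd occurrence is 2 intervals after the first: 2 × 18 = 36 days after March 2, 2069.
March has 31 days — 29 days to the end of March leaves 7.
7 days into April → April 7, 2069.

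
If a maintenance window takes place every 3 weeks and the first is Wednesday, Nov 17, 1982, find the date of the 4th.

Jan 19, 1983

The 4th occurrence is 3 intervals after the first: 3 × 21 = 63 days after Nov 17, 1982.
Nov has 30 days — 13 days to the end of Nov leaves 50.
Dec has 31 days (19 left).
19 days into Jan → Jan 19, 1983.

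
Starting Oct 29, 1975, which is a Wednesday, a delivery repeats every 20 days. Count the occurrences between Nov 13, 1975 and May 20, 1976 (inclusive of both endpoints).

10

Occurrences land 20·i days after Oct 29, 1975 for i = 0, 1, 2, …
Nov 13, 1975 is 15 days after the start; 15 ÷ 20 = 0 remainder 15; since the remainder is 15, round up to i = 1. First occurrence in the window: #2 on Nov 18, 1975 (1×20 = 20 days in).
May 20, 1976 is 204 days after the start; 204 ÷ 20 = 10 remainder 4. Last occurrence in the window: #11 on May 16, 1976.
Occurrences #2 through #11: 10 in total.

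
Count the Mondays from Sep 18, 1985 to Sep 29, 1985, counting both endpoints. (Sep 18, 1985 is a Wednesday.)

Sep 18, 1985 is a Wednesday; the first Monday on or after it is Sep 23, 1985 (5 days later).
From Sep 23, 1985 to Sep 29, 1985 is 29 − 23 = 6 days.
6 ÷ 7 = 0 full weeks with remainder 6, so 0 more Mondays after the first → 1.

1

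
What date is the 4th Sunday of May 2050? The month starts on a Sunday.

May 2050 begins on a Sunday, so the first Sunday is May 1.
The 4th Sunday is 3 weeks later: 1 + 21 = 22.

May 22, 2050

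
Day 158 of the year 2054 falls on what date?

January has 31 days (158 − 31 = 127 remain).
February has 28 days (127 − 28 = 99 remain).
March has 31 days (99 − 31 = 68 remain).
April has 30 days (68 − 30 = 38 remain).
May has 31 days (38 − 31 = 7 remain).
7 into June → June 7.

2054-06-07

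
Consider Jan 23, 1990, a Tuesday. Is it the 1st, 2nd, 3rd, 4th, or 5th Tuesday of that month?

4th

Day 23 falls in week ⌈23/7⌉ of the month.
Days 1–7 hold the 1st Tuesday, 8–14 the 2nd, 15–21 the 3rd, 22–28 the 4th, 29–31 the 5th.
23 is in the range for the 4th.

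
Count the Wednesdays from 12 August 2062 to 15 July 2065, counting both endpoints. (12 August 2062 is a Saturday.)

153

12 August 2062 is a Saturday; the first Wednesday on or after it is 16 August 2062 (4 days later).
From 16 August 2062 to 15 July 2065: 137 + 365 + 366 + 196 = 1064 days (rest of 2062, 2063, 2064, to 15 July 2065 in 2065).
1064 ÷ 7 = 152 full weeks with remainder 0, so 152 more Wednesdays after the first → 153.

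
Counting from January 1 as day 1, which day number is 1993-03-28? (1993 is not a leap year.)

Days in months before March: 31 + 28 = 59.
Plus 28 days into March → day 87.

87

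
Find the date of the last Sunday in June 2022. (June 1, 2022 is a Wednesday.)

June 2022 begins on a Wednesday, so the first Sunday is June 5 (4 days later).
June 2022 has 30 days. Adding weeks: 5, 12, 19, 26 — the last one ≤ 30 is the 26th.

2022-06-26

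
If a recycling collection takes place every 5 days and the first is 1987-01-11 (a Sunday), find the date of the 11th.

The 11th occurrence is 10 intervals after the first: 10 × 5 = 50 days after 1987-01-11.
January has 31 days — 20 days to the end of January leaves 30.
February has 28 days (2 left).
2 days into March → 1987-03-02.

1987-03-02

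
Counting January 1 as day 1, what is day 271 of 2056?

Jan has 31 days (271 − 31 = 240 remain).
Feb has 29 days (240 − 29 = 211 remain).
Mar has 31 days (211 − 31 = 180 remain).
Apr has 30 days (180 − 30 = 150 remain).
May has 31 days (150 − 31 = 119 remain).
Jun has 30 days (119 − 30 = 89 remain).
Jul has 31 days (89 − 31 = 58 remain).
Aug has 31 days (58 − 31 = 27 remain).
27 into Sep → Sep 27.

Sep 27, 2056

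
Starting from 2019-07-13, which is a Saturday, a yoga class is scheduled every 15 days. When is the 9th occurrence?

2019-11-10

The 9th occurrence is 8 intervals after the first: 8 × 15 = 120 days after 2019-07-13.
July has 31 days — 18 days to the end of July leaves 102.
August has 31 days (71 left).
September has 30 days (41 left).
October has 31 days (10 left).
10 days into November → 2019-11-10.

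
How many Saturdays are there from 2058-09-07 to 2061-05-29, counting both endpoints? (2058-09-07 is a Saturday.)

143

2058-09-07 is a Saturday; the first Saturday on or after it is 2058-09-07.
From 2058-09-07 to 2061-05-29: 115 + 365 + 366 + 149 = 995 days (rest of 2058, 2059, 2060, to 2061-05-29 in 2061).
995 ÷ 7 = 142 full weeks with remainder 1, so 142 more Saturdays after the first → 143.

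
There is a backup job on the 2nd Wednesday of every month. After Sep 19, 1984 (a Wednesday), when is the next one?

Sep 1984 starts on a Saturday; its first Wednesday is the 5th, so the 2nd Wednesday is the 12th — Sep 12, 1984.
That is not after Sep 19, 1984, so look at Oct 1984.
Oct 1984 starts on a Monday; its first Wednesday is the 3rd, so the 2nd Wednesday is the 10th — Oct 10, 1984.

Oct 10, 1984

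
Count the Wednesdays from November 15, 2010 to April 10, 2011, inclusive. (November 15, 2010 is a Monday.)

21

November 15, 2010 is a Monday; the first Wednesday on or after it is November 17, 2010 (2 days later).
From November 17, 2010 to April 10, 2011: 13 + 31 + 31 + 28 + 31 + 10 = 144 days (rest of November, December, January, February, March, April).
144 ÷ 7 = 20 full weeks with remainder 4, so 20 more Wednesdays after the first → 21.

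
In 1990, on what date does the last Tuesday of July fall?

1990-07-31

The first Tuesday of July 1990 is July 3.
July 1990 has 31 days. Adding weeks: 3, 10, 17, 24, 31 — the last one ≤ 31 is the 31st.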